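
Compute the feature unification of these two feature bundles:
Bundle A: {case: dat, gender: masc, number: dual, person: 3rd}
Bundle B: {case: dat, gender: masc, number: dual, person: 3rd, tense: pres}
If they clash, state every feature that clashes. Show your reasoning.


Compare features:
case: A=dat vs B=dat -> unified: dat
gender: A=masc vs B=masc -> unified: masc
number: A=dual vs B=dual -> unified: dual
person: A=3rd vs B=3rd -> unified: 3rd
tense: A=_ vs B=pres -> unified: pres
No clashes found.

Unified: {case: dat, gender: masc, number: dual, person: 3rd, tense: pres}


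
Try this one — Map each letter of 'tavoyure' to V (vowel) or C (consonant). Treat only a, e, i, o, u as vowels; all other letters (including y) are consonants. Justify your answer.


Letter mapping: t = C, a = V, v = C, o = V, y = C, u = V, r = C, e = V.

CVCVCVCV


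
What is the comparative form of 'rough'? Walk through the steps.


Apply comparative formation (add -er): 'rough' -> 'rougher'.

rougher


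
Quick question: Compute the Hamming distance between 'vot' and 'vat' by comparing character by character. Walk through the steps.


Alignment:
Position 1: 'v' vs 'v' = match
Position 2: 'o' vs 'a' = DIFFER
Position 3: 't' vs 't' = match
Total differences: 1

1


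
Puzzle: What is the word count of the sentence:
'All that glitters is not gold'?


Split into words: All | that | glitters | is | not | gold = 6 words.

6


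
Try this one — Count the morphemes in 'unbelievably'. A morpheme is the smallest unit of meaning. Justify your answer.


Decomposition: un- (prefix) + believe (root) + -able (suffix) + -ly (suffix) = 4 morpheme(s)

4 morphemes


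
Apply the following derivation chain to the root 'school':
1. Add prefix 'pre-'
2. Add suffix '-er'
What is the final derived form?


Step 1: Add prefix 'pre-' to 'school' = 'preschool'
Step 2: Add suffix '-er' to 'preschool' = 'preschooler'

preschooler


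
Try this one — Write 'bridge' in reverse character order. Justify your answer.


Reverse 'bridge' character by character: 'egdirb'.

egdirb


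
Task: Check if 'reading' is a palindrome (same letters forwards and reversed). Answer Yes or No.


Forward: 'reading'
Reversed: 'gnidaer'
They differ.

No


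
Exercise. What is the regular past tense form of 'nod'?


Apply rule: Double final consonant and add -ed. 'nod' becomes 'nodded'.

nodded


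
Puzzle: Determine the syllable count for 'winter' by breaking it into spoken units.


Break 'winter' into syllables: win-ter -> win | ter = 2 syllables

2 syllables


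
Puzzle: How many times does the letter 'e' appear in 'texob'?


Letter 'e' in 'texob': found at position(s) 2 = 1 occurrence(s).

1


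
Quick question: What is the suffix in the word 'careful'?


The word 'careful' = 'care' (root) + '-ful' (suffix). The suffix is '-ful'.

ful


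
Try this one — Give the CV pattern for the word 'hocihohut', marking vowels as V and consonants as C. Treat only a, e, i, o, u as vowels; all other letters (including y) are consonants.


Letter mapping: h = C, o = V, c = C, i = V, h = C, o = V, h = C, u = V, t = C.

CVCVCVCVC


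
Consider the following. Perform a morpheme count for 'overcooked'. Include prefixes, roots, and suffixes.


Decomposition: over- (prefix) + cook (root) + -ed (suffix) = 3 morpheme(s)

3 morphemes


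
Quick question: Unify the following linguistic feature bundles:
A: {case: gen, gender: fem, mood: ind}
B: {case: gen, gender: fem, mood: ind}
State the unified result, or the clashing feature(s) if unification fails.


Compare features:
case: A=gen vs B=gen -> unified: gen
gender: A=fem vs B=fem -> unified: fem
mood: A=ind vs B=ind -> unified: ind
No clashes found.

Unified: {case: gen, gender: fem, mood: ind}


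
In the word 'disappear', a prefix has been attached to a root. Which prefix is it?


The word 'disappear' = 'dis' (prefix) + 'appear' (root). The prefix is 'dis'.

dis


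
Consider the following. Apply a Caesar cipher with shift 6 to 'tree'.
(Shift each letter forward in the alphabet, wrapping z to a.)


Shift each letter by 6: t -> z, r -> x, e -> k, e -> k. Result: 'zxkk'.

zxkk


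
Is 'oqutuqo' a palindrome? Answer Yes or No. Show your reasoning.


Forward: 'oqutuqo'
Reversed: 'oqutuqo'
They are identical.

Yes


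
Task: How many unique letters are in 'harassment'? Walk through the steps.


Unique letters in 'harassment': {a, e, h, m, n, r, s, t} = 8 distinct letters.

8


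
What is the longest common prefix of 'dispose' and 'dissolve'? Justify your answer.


Compare from the start: 3 characters match: 'dis'. Mismatch at position 4: 'p' vs 's'.

dis


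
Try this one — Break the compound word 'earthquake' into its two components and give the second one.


Split 'earthquake' into 'earth' + 'quake'. The second part is 'quake'.

quake


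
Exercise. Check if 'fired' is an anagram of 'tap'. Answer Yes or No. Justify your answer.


Sorted letters of 'fired': 'defir'
Sorted letters of 'tap': 'apt'
They do not match.

No


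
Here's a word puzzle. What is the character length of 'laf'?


Spell out 'laf' and number each letter: l(1), a(2), f(3). Total: 3 letters.

3


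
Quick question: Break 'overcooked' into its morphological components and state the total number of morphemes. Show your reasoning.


Step 1: Identify prefix: 'over' (meaning: excessively)
Step 2: Identify root: 'cook'
Step 3: Identify suffix(es): 'ed'
Decomposition: over- (prefix: excessively) + cook (root) + -ed (suffix: past)
Total morphemes: 3

3 morphemes (over- (prefix: excessively) + cook (root) + -ed (suffix: past))


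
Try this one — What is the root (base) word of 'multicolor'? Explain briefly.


Remove prefix 'multi' from 'multicolor' to get root 'color'.

color


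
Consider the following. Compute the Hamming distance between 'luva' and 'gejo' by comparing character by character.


Alignment:
Position 1: 'l' vs 'g' = DIFFER
Position 2: 'u' vs 'e' = DIFFER
Position 3: 'v' vs 'j' = DIFFER
Position 4: 'a' vs 'o' = DIFFER
Total differences: 4

4


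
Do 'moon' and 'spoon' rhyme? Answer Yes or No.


Rime (stressed vowel + following sounds) of 'moon': -oon = /uːn/
Rime of 'spoon': -oon = /uːn/
/uːn/ and /uːn/ are the same ending sound, so the words rhyme.

Yes


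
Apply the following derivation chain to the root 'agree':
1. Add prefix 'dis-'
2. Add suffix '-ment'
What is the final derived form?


Step 1: Add prefix 'dis-' to 'agree' = 'disagree'
Step 2: Add suffix '-ment' to 'disagree' = 'disagreement'

disagreement


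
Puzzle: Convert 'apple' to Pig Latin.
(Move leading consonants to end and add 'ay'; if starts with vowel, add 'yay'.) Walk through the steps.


'apple' starts with a vowel, so add 'yay': 'appleyay'.

appleyay


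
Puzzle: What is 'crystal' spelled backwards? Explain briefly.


Reverse 'crystal' character by character: 'latsyrc'.

latsyrc


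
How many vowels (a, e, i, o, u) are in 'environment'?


Vowels in 'environment': e, i, o, e = 4 vowels.

4


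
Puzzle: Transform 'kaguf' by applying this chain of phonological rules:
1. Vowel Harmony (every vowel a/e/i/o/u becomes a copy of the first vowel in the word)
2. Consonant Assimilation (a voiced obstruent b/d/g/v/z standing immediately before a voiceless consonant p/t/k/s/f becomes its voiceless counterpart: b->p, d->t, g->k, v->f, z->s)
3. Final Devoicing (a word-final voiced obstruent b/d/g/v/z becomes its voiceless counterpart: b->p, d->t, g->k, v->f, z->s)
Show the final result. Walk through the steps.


Starting form: 'kaguf'
Rule 1: Vowel Harmony: all vowels become 'a' (matching first vowel). 'kaguf' -> 'kagaf'
Rule 2: Consonant Assimilation: no voiced obstruent (b/d/g/v/z) stands immediately before a voiceless consonant (p/t/k/s/f). No change.
Rule 3: Final Devoicing: final consonant 'f' is not one of the voiced obstruents b/d/g/v/z. No change.
Final form: 'kagaf'

kagaf


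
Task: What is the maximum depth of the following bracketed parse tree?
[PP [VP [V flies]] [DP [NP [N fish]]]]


Count bracket nesting levels:
'[' at pos 0: depth = 1
'[' at pos 4: depth = 2
'[' at pos 8: depth = 3
'[' at pos 19: depth = 2
'[' at pos 23: depth = 3
'[' at pos 27: depth = 4
Maximum depth reached: 4

4


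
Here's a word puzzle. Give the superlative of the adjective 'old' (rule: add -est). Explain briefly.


Apply superlative formation (add -est): 'old' -> 'oldest'.

oldest


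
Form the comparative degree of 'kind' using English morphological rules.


Apply comparative formation (add -er): 'kind' -> 'kinder'.

kinder


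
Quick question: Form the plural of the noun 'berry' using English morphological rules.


Apply rule: Change -y to -ies (consonant + y). 'berry' becomes 'berries'.

berries


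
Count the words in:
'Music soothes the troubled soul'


Split into words: Music | soothes | the | troubled | soul = 5 words.

5


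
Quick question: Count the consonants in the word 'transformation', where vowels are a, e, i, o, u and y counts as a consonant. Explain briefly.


Consonants in 'transformation': t, r, n, s, f, r, m, t, n = 9 consonants.

9


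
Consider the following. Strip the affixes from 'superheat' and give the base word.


Remove prefix 'super' from 'superheat' to get root 'heat'.

heat


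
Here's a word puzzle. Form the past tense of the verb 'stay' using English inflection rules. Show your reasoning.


Apply rule: Add -ed. 'stay' becomes 'stayed'.

stayed


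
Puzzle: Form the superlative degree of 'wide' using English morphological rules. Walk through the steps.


Apply superlative formation (ends in e: add -st): 'wide' -> 'widest'.

widest


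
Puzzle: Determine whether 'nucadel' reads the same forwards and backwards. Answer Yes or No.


Forward: 'nucadel'
Reversed: 'ledacun'
They differ.

No


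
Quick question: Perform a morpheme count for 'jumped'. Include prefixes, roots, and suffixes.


Decomposition: jump (root) + -ed (suffix) = 2 morpheme(s)

2 morphemes


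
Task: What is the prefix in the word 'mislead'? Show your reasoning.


The word 'mislead' = 'mis' (prefix) + 'lead' (root). The prefix is 'mis'.

mis


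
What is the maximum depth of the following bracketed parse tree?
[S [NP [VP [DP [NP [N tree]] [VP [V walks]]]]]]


Count bracket nesting levels:
'[' at pos 0: depth = 1
'[' at pos 3: depth = 2
'[' at pos 7: depth = 3
'[' at pos 11: depth = 4
'[' at pos 15: depth = 5
'[' at pos 19: depth = 6
'[' at pos 29: depth = 5
'[' at pos 33: depth = 6
Maximum depth reached: 6

6


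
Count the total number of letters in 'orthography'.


Spell out 'orthography' and number each letter: o(1), r(2), t(3), h(4), o(5), g(6), r(7), a(8), p(9), h(10), y(11). Total: 11 letters.

11


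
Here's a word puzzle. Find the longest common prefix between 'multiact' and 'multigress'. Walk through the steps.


Compare from the start: 5 characters match: 'multi'. Mismatch at position 6: 'a' vs 'g'.

multi


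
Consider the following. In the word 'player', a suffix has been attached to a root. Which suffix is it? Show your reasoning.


The word 'player' = 'play' (root) + '-er' (suffix). The suffix is '-er'.

er


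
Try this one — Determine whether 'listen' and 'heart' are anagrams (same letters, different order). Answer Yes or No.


Sorted letters of 'listen': 'eilnst'
Sorted letters of 'heart': 'aehrt'
They do not match.

No


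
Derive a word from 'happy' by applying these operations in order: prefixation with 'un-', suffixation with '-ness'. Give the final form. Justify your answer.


Step 1: Add prefix 'un-' to 'happy' = 'unhappy'
Step 2: Add suffix '-ness' to 'unhappy' = 'unhappiness'

unhappiness


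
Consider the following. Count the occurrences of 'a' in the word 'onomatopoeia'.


Letter 'a' in 'onomatopoeia': found at position(s) 5, 12 = 2 occurrence(s).

2


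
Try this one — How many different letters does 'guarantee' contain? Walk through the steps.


Unique letters in 'guarantee': {a, e, g, n, r, t, u} = 7 distinct letters.

7


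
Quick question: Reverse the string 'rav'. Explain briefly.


Reverse 'rav' character by character: 'var'.

var


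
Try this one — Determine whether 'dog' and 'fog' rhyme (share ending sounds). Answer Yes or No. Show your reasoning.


Rime (stressed vowel + following sounds) of 'dog': -og = /ɒg/
Rime of 'fog': -og = /ɒg/
/ɒg/ and /ɒg/ are the same ending sound, so the words rhyme.

Yes


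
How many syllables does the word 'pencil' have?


Break 'pencil' into syllables: pen-cil -> pen | cil = 2 syllables

2 syllables


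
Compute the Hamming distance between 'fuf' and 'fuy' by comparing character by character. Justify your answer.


Alignment:
Position 1: 'f' vs 'f' = match
Position 2: 'u' vs 'u' = match
Position 3: 'f' vs 'y' = DIFFER
Total differences: 1

1


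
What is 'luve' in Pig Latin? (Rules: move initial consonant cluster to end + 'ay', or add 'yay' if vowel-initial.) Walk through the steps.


'luve': move consonant cluster 'l' to end and add 'ay': 'uvelay'.

uvelay


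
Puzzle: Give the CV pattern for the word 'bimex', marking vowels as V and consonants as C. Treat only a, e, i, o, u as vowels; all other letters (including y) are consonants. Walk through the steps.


Letter mapping: b = C, i = V, m = C, e = V, x = C.

CVCVC


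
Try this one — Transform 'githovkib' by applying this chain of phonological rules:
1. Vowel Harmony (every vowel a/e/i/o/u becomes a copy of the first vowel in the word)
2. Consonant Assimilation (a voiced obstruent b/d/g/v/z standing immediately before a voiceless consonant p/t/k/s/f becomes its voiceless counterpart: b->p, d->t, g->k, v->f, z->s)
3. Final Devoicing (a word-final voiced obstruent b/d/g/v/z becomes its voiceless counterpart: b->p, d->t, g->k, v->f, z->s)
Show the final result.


Starting form: 'githovkib'
Rule 1: Vowel Harmony: all vowels become 'i' (matching first vowel). 'githovkib' -> 'githivkib'
Rule 2: Consonant Assimilation: voiced obstruent before voiceless consonant becomes voiceless ('vk' -> 'fk'). 'githivkib' -> 'githifkib'
Rule 3: Final Devoicing: word-final voiced obstruent 'b' becomes voiceless 'p'. 'githifkib' -> 'githifkip'
Final form: 'githifkip'

githifkip


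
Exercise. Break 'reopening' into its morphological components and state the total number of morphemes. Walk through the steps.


Step 1: Identify prefix: 're' (meaning: again)
Step 2: Identify root: 'open'
Step 3: Identify suffix(es): 'ing'
Decomposition: re- (prefix: again) + open (root) + -ing (suffix: ongoing action)
Total morphemes: 3

3 morphemes (re- (prefix: again) + open (root) + -ing (suffix: ongoing action))


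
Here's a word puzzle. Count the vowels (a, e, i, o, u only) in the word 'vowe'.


Vowels in 'vowe': o, e = 2 vowels.

2


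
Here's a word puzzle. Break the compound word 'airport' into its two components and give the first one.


Split 'airport' into 'air' + 'port'. The first part is 'air'.

air


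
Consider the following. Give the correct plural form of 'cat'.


Apply rule: Add -s. 'cat' becomes 'cats'.

cats


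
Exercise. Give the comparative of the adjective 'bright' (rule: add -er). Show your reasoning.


Apply comparative formation (add -er): 'bright' -> 'brighter'.

brighter


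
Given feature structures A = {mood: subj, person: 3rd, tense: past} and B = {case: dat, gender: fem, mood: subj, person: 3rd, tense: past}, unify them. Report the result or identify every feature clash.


Compare features:
case: A=_ vs B=dat -> unified: dat
gender: A=_ vs B=fem -> unified: fem
mood: A=subj vs B=subj -> unified: subj
person: A=3rd vs B=3rd -> unified: 3rd
tense: A=past vs B=past -> unified: past
No clashes found.

Unified: {case: dat, gender: fem, mood: subj, person: 3rd, tense: past}


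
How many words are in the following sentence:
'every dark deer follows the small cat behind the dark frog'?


Split into words: every | dark | deer | follows | the | small | cat | behind | the | dark | frog = 11 words.

11


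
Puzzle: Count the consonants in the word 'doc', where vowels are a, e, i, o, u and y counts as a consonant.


Consonants in 'doc': d, c = 2 consonants.

2


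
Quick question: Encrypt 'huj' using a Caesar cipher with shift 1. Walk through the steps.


Shift each letter by 1: h -> i, u -> v, j -> k. Result: 'ivk'.

ivk


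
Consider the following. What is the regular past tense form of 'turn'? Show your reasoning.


Apply rule: Add -ed. 'turn' becomes 'turned'.

turned


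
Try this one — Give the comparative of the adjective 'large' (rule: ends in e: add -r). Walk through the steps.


Apply comparative formation (ends in e: add -r): 'large' -> 'larger'.

larger


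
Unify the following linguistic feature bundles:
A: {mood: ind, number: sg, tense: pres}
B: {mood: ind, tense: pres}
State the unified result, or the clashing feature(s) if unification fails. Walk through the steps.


Compare features:
mood: A=ind vs B=ind -> unified: ind
number: A=sg vs B=_ -> unified: sg
tense: A=pres vs B=pres -> unified: pres
No clashes found.

Unified: {mood: ind, number: sg, tense: pres}


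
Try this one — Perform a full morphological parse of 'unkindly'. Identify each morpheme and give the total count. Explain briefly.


Step 1: Identify prefix: 'un' (meaning: not/reverse)
Step 2: Identify root: 'kind'
Step 3: Identify suffix(es): 'ly'
Decomposition: un- (prefix: not/reverse) + kind (root) + -ly (suffix: in manner of)
Total morphemes: 3

3 morphemes (un- (prefix: not/reverse) + kind (root) + -ly (suffix: in manner of))


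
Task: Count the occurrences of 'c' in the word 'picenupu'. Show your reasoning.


Letter 'c' in 'picenupu': found at position(s) 3 = 1 occurrence(s).

1


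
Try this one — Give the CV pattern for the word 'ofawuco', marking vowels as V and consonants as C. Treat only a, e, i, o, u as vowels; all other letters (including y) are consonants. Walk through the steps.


Letter mapping: o = V, f = C, a = V, w = C, u = V, c = C, o = V.

VCVCVCV


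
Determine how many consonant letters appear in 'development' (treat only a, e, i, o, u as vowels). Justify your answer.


Consonants in 'development': d, v, l, p, m, n, t = 7 consonants.

7


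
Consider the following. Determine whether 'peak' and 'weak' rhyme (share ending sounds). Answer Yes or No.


Rime (stressed vowel + following sounds) of 'peak': -eak = /iːk/
Rime of 'weak': -eak = /iːk/
/iːk/ and /iːk/ are the same ending sound, so the words rhyme.

Yes


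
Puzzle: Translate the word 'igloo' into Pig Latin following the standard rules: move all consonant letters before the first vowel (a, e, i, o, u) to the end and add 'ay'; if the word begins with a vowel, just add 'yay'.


'igloo' starts with a vowel, so add 'yay': 'iglooyay'.

iglooyay


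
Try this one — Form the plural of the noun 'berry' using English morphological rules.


Apply rule: Change -y to -ies (consonant + y). 'berry' becomes 'berries'.

berries


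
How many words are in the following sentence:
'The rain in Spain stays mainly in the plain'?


Split into words: The | rain | in | Spain | stays | mainly | in | the | plain = 9 words.

9


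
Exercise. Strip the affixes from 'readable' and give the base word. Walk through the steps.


Remove suffix '-able' from 'readable' to get root 'read'.

read


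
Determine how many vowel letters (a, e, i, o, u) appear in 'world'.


Vowels in 'world': o = 1 vowels.

1


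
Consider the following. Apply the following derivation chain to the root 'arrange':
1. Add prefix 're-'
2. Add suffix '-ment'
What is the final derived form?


Step 1: Add prefix 're-' to 'arrange' = 'rearrange'
Step 2: Add suffix '-ment' to 'rearrange' = 'rearrangement'

rearrangement


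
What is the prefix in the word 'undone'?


The word 'undone' = 'un' (prefix) + 'done' (root). The prefix is 'un'.

un


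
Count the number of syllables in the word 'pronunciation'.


Break 'pronunciation' into syllables: pro-nun-ci-a-tion -> pro | nun | ci | a | tion = 5 syllables

5 syllables


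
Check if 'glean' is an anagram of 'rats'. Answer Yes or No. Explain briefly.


Sorted letters of 'glean': 'aegln'
Sorted letters of 'rats': 'arst'
They do not match.

No


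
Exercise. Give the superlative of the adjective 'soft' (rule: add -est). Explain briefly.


Apply superlative formation (add -est): 'soft' -> 'softest'.

softest


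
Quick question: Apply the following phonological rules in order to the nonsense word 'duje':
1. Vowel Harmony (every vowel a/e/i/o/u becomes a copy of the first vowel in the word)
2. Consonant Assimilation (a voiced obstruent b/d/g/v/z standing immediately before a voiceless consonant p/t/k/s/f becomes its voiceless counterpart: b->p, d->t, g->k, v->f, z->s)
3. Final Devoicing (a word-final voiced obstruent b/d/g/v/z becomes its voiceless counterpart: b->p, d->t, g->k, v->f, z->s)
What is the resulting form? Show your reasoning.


Starting form: 'duje'
Rule 1: Vowel Harmony: all vowels become 'u' (matching first vowel). 'duje' -> 'duju'
Rule 2: Consonant Assimilation: no voiced obstruent (b/d/g/v/z) stands immediately before a voiceless consonant (p/t/k/s/f). No change.
Rule 3: Final Devoicing: the word ends in the vowel 'u', not a consonant. No change.
Final form: 'duju'

duju


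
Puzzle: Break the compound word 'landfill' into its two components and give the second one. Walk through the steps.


Split 'landfill' into 'land' + 'fill'. The second part is 'fill'.

fill


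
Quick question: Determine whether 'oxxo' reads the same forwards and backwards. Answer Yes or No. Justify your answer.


Forward: 'oxxo'
Reversed: 'oxxo'
They are identical.

Yes


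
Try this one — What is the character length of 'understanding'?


Spell out 'understanding' and number each letter: u(1), n(2), d(3), e(4), r(5), s(6), t(7), a(8), n(9), d(10), i(11), n(12), g(13). Total: 13 letters.

13


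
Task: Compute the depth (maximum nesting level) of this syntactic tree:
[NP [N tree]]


Count bracket nesting levels:
'[' at pos 0: depth = 1
'[' at pos 4: depth = 2
Maximum depth reached: 2

2


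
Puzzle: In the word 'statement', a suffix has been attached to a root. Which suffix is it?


The word 'statement' = 'state' (root) + '-ment' (suffix). The suffix is '-ment'.

ment


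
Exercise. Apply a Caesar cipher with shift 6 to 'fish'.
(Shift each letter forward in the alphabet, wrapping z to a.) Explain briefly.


Shift each letter by 6: f -> l, i -> o, s -> y, h -> n. Result: 'loyn'.

loyn


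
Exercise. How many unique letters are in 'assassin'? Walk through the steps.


Unique letters in 'assassin': {a, i, n, s} = 4 distinct letters.

4


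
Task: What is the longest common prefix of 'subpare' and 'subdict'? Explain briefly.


Compare from the start: 3 characters match: 'sub'. Mismatch at position 4: 'p' vs 'd'.

sub


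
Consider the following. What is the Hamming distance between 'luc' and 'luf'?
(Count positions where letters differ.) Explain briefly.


Alignment:
Position 1: 'l' vs 'l' = match
Position 2: 'u' vs 'u' = match
Position 3: 'c' vs 'f' = DIFFER
Total differences: 1

1


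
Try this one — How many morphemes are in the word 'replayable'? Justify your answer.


Decomposition: re- (prefix) + play (root) + -able (suffix) = 3 morpheme(s)

3 morphemes


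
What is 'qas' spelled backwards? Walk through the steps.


Reverse 'qas' character by character: 'saq'.

saq


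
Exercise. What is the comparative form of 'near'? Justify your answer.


Apply comparative formation (add -er): 'near' -> 'nearer'.

nearer


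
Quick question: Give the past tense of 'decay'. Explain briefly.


Apply rule: Add -ed. 'decay' becomes 'decayed'.

decayed


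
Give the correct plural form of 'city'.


Apply rule: Change -y to -ies (consonant + y). 'city' becomes 'cities'.

cities


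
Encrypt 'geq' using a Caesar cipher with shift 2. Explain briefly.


Shift each letter by 2: g -> i, e -> g, q -> s. Result: 'igs'.

igs


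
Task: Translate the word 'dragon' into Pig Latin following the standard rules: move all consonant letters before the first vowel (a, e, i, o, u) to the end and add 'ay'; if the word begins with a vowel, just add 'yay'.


'dragon': move consonant cluster 'dr' to end and add 'ay': 'agondray'.

agondray


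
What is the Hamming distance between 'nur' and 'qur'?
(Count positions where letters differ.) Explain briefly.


Alignment:
Position 1: 'n' vs 'q' = DIFFER
Position 2: 'u' vs 'u' = match
Position 3: 'r' vs 'r' = match
Total differences: 1

1


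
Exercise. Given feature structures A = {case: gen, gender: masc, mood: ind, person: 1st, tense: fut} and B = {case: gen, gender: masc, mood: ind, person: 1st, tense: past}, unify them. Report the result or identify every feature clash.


Compare features:
case: A=gen vs B=gen -> unified: gen
gender: A=masc vs B=masc -> unified: masc
mood: A=ind vs B=ind -> unified: ind
person: A=1st vs B=1st -> unified: 1st
tense: A=fut vs B=past -> CLASH
Clash detected on feature 'tense' (fut vs past); unification fails.

CLASH on 'tense' (fut vs past)


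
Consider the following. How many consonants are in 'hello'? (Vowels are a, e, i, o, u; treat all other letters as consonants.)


Consonants in 'hello': h, l, l = 3 consonants.

3


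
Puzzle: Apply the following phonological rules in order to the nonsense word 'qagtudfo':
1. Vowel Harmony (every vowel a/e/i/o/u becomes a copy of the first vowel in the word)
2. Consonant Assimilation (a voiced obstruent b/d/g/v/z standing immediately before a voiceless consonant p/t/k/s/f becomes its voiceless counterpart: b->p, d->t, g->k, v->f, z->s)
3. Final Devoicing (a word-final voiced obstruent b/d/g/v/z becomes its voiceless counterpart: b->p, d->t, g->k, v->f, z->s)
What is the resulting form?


Starting form: 'qagtudfo'
Rule 1: Vowel Harmony: all vowels become 'a' (matching first vowel). 'qagtudfo' -> 'qagtadfa'
Rule 2: Consonant Assimilation: voiced obstruent before voiceless consonant becomes voiceless ('gt' -> 'kt', 'df' -> 'tf'). 'qagtadfa' -> 'qaktatfa'
Rule 3: Final Devoicing: the word ends in the vowel 'a', not a consonant. No change.
Final form: 'qaktatfa'

qaktatfa


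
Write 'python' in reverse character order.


Reverse 'python' character by character: 'nohtyp'.

nohtyp


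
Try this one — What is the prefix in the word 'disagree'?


The word 'disagree' = 'dis' (prefix) + 'agree' (root). The prefix is 'dis'.

dis


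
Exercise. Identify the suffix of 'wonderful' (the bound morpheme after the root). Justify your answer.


The word 'wonderful' = 'wonder' (root) + '-ful' (suffix). The suffix is '-ful'.

ful


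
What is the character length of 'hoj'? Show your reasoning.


Spell out 'hoj' and number each letter: h(1), o(2), j(3). Total: 3 letters.

3


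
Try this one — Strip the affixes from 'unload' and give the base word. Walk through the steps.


Remove prefix 'un' from 'unload' to get root 'load'.

load


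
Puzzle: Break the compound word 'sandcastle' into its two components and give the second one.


Split 'sandcastle' into 'sand' + 'castle'. The second part is 'castle'.

castle


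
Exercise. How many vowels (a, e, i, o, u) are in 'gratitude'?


Vowels in 'gratitude': a, i, u, e = 4 vowels.

4


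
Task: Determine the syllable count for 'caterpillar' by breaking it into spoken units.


Break 'caterpillar' into syllables: cat-er-pil-lar -> cat | er | pil | lar = 4 syllables

4 syllables


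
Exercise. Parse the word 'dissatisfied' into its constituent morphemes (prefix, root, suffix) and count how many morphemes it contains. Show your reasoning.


Step 1: Identify prefix: 'dis' (meaning: not/apart)
Step 2: Identify root: 'satisfy'
Step 3: Identify suffix(es): 'ed'
Decomposition: dis- (prefix: not/apart) + satisfy (root) + -ed (suffix: past)
Total morphemes: 3

3 morphemes (dis- (prefix: not/apart) + satisfy (root) + -ed (suffix: past))


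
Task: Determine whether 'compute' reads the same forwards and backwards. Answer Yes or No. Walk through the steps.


Forward: 'compute'
Reversed: 'etupmoc'
They differ.

No


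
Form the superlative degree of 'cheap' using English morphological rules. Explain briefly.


Apply superlative formation (add -est): 'cheap' -> 'cheapest'.

cheapest


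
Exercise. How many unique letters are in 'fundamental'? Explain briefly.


Unique letters in 'fundamental': {a, d, e, f, l, m, n, t, u} = 9 distinct letters.

9


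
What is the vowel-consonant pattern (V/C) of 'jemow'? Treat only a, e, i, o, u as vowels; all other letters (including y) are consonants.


Letter mapping: j = C, e = V, m = C, o = V, w = C.

CVCVC


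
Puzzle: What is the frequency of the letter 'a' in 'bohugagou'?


Letter 'a' in 'bohugagou': found at position(s) 6 = 1 occurrence(s).

1


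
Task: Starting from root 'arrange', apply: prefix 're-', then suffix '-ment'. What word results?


Step 1: Add prefix 're-' to 'arrange' = 'rearrange'
Step 2: Add suffix '-ment' to 'rearrange' = 'rearrangement'

rearrangement


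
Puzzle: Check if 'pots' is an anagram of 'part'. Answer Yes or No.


Sorted letters of 'pots': 'opst'
Sorted letters of 'part': 'aprt'
They do not match.

No


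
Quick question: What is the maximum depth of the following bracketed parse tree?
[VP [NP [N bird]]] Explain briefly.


Count bracket nesting levels:
'[' at pos 0: depth = 1
'[' at pos 4: depth = 2
'[' at pos 8: depth = 3
Maximum depth reached: 3

3


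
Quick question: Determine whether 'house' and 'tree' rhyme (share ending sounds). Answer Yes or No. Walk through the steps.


Rime (stressed vowel + following sounds) of 'house': -ouse = /aʊs/
Rime of 'tree': -ee = /iː/
/aʊs/ and /iː/ are different ending sounds, so the words do not rhyme.

No


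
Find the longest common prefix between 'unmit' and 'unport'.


Compare from the start: 2 characters match: 'un'. Mismatch at position 3: 'm' vs 'p'.

un


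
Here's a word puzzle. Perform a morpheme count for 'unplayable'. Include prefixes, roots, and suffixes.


Decomposition: un- (prefix) + play (root) + -able (suffix) = 3 morpheme(s)

3 morphemes


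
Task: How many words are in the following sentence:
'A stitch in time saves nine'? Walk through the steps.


Split into words: A | stitch | in | time | saves | nine = 6 words.

6


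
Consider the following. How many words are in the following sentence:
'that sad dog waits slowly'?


Split into words: that | sad | dog | waits | slowly = 5 words.

5


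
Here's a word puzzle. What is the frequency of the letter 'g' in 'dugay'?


Letter 'g' in 'dugay': found at position(s) 3 = 1 occurrence(s).

1


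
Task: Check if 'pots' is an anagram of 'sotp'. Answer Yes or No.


Sorted letters of 'pots': 'opst'
Sorted letters of 'sotp': 'opst'
They match.

Yes


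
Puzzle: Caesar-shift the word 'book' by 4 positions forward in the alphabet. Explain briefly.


Shift each letter by 4: b -> f, o -> s, o -> s, k -> o. Result: 'fsso'.

fsso


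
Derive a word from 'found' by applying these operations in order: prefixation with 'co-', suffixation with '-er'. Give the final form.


Step 1: Add prefix 'co-' to 'found' = 'cofound'
Step 2: Add suffix '-er' to 'cofound' = 'cofounder'

cofounder


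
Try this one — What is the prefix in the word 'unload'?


The word 'unload' = 'un' (prefix) + 'load' (root). The prefix is 'un'.

un


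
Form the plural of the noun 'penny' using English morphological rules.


Apply rule: Change -y to -ies (consonant + y). 'penny' becomes 'pennies'.

pennies


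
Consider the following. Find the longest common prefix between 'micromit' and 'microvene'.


Compare from the start: 5 characters match: 'micro'. Mismatch at position 6: 'm' vs 'v'.

micro


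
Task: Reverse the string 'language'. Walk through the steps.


Reverse 'language' character by character: 'egaugnal'.

egaugnal


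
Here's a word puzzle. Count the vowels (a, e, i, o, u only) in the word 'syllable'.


Vowels in 'syllable': a, e = 2 vowels.

2


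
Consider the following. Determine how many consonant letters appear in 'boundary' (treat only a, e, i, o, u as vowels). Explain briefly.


Consonants in 'boundary': b, n, d, r, y = 5 consonants.

5


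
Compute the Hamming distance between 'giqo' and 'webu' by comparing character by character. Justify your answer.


Alignment:
Position 1: 'g' vs 'w' = DIFFER
Position 2: 'i' vs 'e' = DIFFER
Position 3: 'q' vs 'b' = DIFFER
Position 4: 'o' vs 'u' = DIFFER
Total differences: 4

4


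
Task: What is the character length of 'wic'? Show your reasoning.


Spell out 'wic' and number each letter: w(1), i(2), c(3). Total: 3 letters.

3


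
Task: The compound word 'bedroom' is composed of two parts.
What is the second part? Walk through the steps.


Split 'bedroom' into 'bed' + 'room'. The second part is 'room'.

room


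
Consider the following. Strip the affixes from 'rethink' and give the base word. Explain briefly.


Remove prefix 're' from 'rethink' to get root 'think'.

think


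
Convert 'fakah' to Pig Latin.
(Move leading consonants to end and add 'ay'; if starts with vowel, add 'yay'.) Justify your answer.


'fakah': move consonant cluster 'f' to end and add 'ay': 'akahfay'.

akahfay


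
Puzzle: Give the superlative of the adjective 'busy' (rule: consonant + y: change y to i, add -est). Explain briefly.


Apply superlative formation (consonant + y: change y to i, add -est): 'busy' -> 'busiest'.

busiest


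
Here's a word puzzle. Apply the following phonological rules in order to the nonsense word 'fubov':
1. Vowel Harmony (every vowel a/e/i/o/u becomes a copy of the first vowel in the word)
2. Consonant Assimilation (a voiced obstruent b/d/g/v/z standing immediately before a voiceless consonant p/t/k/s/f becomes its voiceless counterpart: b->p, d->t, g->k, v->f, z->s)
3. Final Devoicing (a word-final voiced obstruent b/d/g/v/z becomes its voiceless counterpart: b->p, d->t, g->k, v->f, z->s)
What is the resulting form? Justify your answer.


Starting form: 'fubov'
Rule 1: Vowel Harmony: all vowels become 'u' (matching first vowel). 'fubov' -> 'fubuv'
Rule 2: Consonant Assimilation: no voiced obstruent (b/d/g/v/z) stands immediately before a voiceless consonant (p/t/k/s/f). No change.
Rule 3: Final Devoicing: word-final voiced obstruent 'v' becomes voiceless 'f'. 'fubuv' -> 'fubuf'
Final form: 'fubuf'

fubuf


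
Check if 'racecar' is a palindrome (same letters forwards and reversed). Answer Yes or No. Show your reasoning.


Forward: 'racecar'
Reversed: 'racecar'
They are identical.

Yes


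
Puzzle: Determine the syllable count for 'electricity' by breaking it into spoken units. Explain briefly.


Break 'electricity' into syllables: e-lec-tric-i-ty -> e | lec | tric | i | ty = 5 syllables

5 syllables


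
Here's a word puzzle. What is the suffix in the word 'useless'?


The word 'useless' = 'use' (root) + '-less' (suffix). The suffix is '-less'.

less


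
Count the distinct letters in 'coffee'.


Unique letters in 'coffee': {c, e, f, o} = 4 distinct letters.

4


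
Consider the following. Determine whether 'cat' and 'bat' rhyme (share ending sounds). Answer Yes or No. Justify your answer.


Rime (stressed vowel + following sounds) of 'cat': -at = /æt/
Rime of 'bat': -at = /æt/
/æt/ and /æt/ are the same ending sound, so the words rhyme.

Yes


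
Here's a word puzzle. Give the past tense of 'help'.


Apply rule: Add -ed. 'help' becomes 'helped'.

helped


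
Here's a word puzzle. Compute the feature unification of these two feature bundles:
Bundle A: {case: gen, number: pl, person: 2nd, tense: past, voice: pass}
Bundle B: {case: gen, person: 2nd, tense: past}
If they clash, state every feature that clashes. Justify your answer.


Compare features:
case: A=gen vs B=gen -> unified: gen
number: A=pl vs B=_ -> unified: pl
person: A=2nd vs B=2nd -> unified: 2nd
tense: A=past vs B=past -> unified: past
voice: A=pass vs B=_ -> unified: pass
No clashes found.

Unified: {case: gen, number: pl, person: 2nd, tense: past, voice: pass}


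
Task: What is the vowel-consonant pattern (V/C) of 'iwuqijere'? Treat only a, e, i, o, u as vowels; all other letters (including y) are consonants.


Letter mapping: i = V, w = C, u = V, q = C, i = V, j = C, e = V, r = C, e = V.

VCVCVCVCV


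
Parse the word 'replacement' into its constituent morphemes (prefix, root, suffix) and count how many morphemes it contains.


Step 1: Identify prefix: 're' (meaning: again)
Step 2: Identify root: 'place'
Step 3: Identify suffix(es): 'ment'
Decomposition: re- (prefix: again) + place (root) + -ment (suffix: action/result)
Total morphemes: 3

3 morphemes (re- (prefix: again) + place (root) + -ment (suffix: action/result))


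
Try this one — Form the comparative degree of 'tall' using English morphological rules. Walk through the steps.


Apply comparative formation (add -er): 'tall' -> 'taller'.

taller


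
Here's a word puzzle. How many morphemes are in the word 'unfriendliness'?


Decomposition: un- (prefix) + friend (root) + -ly (suffix) + -ness (suffix) = 4 morpheme(s)

4 morphemes


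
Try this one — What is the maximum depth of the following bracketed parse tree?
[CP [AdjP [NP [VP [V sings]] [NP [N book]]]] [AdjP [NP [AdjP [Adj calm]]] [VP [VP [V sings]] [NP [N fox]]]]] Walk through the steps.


Count bracket nesting levels:
'[' at pos 0: depth = 1
'[' at pos 4: depth = 2
'[' at pos 10: depth = 3
'[' at pos 14: depth = 4
'[' at pos 18: depth = 5
'[' at pos 29: depth = 4
'[' at pos 33: depth = 5
'[' at pos 45: depth = 2
'[' at pos 51: depth = 3
'[' at pos 55: depth = 4
'[' at pos 61: depth = 5
'[' at pos 74: depth = 3
'[' at pos 78: depth = 4
'[' at pos 82: depth = 5
'[' at pos 93: depth = 4
'[' at pos 97: depth = 5
Maximum depth reached: 5

5


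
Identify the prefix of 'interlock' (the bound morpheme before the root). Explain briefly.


The word 'interlock' = 'inter' (prefix) + 'lock' (root). The prefix is 'inter'.

inter


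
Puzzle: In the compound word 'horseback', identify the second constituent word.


Split 'horseback' into 'horse' + 'back'. The second part is 'back'.

back


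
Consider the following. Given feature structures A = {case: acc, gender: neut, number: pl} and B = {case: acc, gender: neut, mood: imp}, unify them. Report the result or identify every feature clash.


Compare features:
case: A=acc vs B=acc -> unified: acc
gender: A=neut vs B=neut -> unified: neut
mood: A=_ vs B=imp -> unified: imp
number: A=pl vs B=_ -> unified: pl
No clashes found.

Unified: {case: acc, gender: neut, mood: imp, number: pl}


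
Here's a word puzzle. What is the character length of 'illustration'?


Spell out 'illustration' and number each letter: i(1), l(2), l(3), u(4), s(5), t(6), r(7), a(8), t(9), i(10), o(11), n(12). Total: 12 letters.

12


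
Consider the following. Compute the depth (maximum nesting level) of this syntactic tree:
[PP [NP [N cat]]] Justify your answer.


Count bracket nesting levels:
'[' at pos 0: depth = 1
'[' at pos 4: depth = 2
'[' at pos 8: depth = 3
Maximum depth reached: 3

3


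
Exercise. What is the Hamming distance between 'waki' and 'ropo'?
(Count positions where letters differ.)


Alignment:
Position 1: 'w' vs 'r' = DIFFER
Position 2: 'a' vs 'o' = DIFFER
Position 3: 'k' vs 'p' = DIFFER
Position 4: 'i' vs 'o' = DIFFER
Total differences: 4

4
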